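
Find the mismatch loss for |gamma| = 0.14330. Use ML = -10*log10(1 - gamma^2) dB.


ML = -10 * log10(1 - 0.14330^2) = -10 * log10(0.97946511) = 0.09011 dB

0.09011 dB


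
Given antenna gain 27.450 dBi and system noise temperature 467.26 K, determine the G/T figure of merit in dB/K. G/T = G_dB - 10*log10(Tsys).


G/T = 27.450 - 10*log10(467.26) = 27.450 - 26.69559 = 0.7544 dB/K

0.7544 dB/K


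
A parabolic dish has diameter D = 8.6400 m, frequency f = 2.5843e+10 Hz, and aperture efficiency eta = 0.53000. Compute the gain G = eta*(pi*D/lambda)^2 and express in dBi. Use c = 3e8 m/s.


lambda = c / f = 3.0000e+08 / 2.5843e+10 = 0.01160856 m
G_linear = 0.53000 * (pi * 8.6400 / 0.01160856)^2 = 2.897653e+06
G_dBi = 10 * log10(2.897653e+06) = 64.62 dBi

64.62 dBi


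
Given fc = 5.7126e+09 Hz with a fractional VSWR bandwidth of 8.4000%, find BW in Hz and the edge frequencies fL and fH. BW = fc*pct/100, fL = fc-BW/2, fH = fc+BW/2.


BW = 5.7126e+09 * 8.4000/100 = 4.798584e+08 Hz
fL = 5.7126e+09 - 4.798584e+08/2 = 5.473e+09 Hz
fH = 5.7126e+09 + 4.798584e+08/2 = 5.953e+09 Hz

BW=4.799e+08 Hz, fL=5.473e+09 Hz, fH=5.953e+09 Hz


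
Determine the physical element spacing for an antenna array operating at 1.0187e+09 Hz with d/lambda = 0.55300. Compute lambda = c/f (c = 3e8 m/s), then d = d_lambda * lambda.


lambda = c / f = 3.0000e+08 / 1.0187e+09 = 0.2944930 m
d = 0.55300 * 0.2944930 = 0.1629 m

0.1629 m


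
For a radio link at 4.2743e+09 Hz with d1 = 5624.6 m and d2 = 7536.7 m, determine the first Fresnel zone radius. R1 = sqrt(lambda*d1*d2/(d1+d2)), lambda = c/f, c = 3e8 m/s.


lambda = c / f = 3.0000e+08 / 4.2743e+09 = 0.07018693 m
R1 = sqrt(0.07018693 * 5624.6 * 7536.7 / (5624.6 + 7536.7)) = 15.04 m

15.04 m


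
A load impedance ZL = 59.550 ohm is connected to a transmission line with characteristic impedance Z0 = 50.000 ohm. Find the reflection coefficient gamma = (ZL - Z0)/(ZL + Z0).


gamma = (59.550 - 50.000) / (59.550 + 50.000) = 0.08717

0.08717


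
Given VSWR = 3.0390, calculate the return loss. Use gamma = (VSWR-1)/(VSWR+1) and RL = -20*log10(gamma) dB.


gamma = (3.0390 - 1) / (3.0390 + 1) = 0.5048279
RL = -20 * log10(0.5048279) = 5.937 dB

5.937 dB


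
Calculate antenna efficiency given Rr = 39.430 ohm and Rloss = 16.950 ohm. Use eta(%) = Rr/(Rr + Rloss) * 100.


eta = 39.430 / (39.430 + 16.950) * 100 = 69.94%

69.94%


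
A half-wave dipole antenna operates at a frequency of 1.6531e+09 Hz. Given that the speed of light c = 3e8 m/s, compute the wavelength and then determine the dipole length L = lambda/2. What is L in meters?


lambda = c / f = 3.0000e+08 / 1.6531e+09 = 0.1814772 m
L = lambda / 2 = 0.1814772 / 2 = 0.09074 m

0.09074 m


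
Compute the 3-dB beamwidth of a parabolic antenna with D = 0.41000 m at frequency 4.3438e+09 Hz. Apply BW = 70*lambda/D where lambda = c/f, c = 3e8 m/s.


lambda = c / f = 3.0000e+08 / 4.3438e+09 = 0.06906395 m
BW = 70 * 0.06906395 / 0.41000 = 11.79 deg

11.79 deg


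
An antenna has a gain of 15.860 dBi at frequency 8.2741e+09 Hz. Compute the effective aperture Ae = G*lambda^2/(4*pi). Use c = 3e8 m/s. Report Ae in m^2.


lambda = c / f = 3.0000e+08 / 8.2741e+09 = 0.03625772 m
G_linear = 10^(15.860/10) = 38.54784
Ae = G_linear * lambda^2 / (4*pi) = 38.54784 * 0.03625772^2 / (4*pi) = 4.033e-03 m^2

4.033e-03 m^2


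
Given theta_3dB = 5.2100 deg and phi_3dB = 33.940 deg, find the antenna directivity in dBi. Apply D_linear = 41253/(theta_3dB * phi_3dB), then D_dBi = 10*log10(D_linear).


D_linear = 41253 / (5.2100 * 33.940) = 233.2953
D_dBi = 10 * log10(233.2953) = 23.68 dBi

23.68 dBi


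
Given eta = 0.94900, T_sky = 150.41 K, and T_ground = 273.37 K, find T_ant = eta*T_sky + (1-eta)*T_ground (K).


T_ant = 0.94900 * 150.41 + (1 - 0.94900) * 273.37 = 156.7 K

156.7 K


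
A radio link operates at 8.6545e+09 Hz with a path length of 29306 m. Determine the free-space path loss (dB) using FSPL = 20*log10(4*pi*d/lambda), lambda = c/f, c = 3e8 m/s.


lambda = c / f = 3.0000e+08 / 8.6545e+09 = 0.03466405 m
FSPL = 20 * log10(4*pi*29306/0.03466405) = 140.5 dB

140.5 dB


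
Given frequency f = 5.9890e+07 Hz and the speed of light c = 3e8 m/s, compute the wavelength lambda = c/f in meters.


lambda = c / f = 3.0000e+08 / 5.9890e+07 = 5.009 m

5.009 m


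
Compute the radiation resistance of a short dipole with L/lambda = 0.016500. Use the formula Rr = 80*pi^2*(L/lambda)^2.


Rr = 80 * pi^2 * (0.016500)^2 = 80 * 9.869604 * 2.722500e-04 = 0.2150 ohm

0.2150 ohm


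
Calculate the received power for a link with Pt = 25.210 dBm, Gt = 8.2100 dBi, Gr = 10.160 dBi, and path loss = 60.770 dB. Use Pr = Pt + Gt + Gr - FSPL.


Pr = 25.210 + 8.2100 + 10.160 - 60.770 = -17.19 dBm

-17.19 dBm


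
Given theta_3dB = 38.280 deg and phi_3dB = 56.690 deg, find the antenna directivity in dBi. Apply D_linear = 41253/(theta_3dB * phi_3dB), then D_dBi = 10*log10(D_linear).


D_linear = 41253 / (38.280 * 56.690) = 19.00978
D_dBi = 10 * log10(19.00978) = 12.79 dBi

12.79 dBi


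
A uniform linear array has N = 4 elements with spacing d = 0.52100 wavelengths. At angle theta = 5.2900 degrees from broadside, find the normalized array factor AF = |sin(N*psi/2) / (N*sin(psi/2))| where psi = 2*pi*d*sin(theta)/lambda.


psi = 2*pi*0.52100*sin(5.2900 deg) = 0.3018099 rad
AF = |sin(4*0.3018099/2) / (4*sin(0.3018099/2))| = 0.9439

0.9439


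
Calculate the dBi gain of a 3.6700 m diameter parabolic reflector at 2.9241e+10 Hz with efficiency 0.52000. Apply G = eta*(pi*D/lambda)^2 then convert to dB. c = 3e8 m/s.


lambda = c / f = 3.0000e+08 / 2.9241e+10 = 0.01025957 m
G_linear = 0.52000 * (pi * 3.6700 / 0.01025957)^2 = 656714.9
G_dBi = 10 * log10(656714.9) = 58.17 dBi

58.17 dBi


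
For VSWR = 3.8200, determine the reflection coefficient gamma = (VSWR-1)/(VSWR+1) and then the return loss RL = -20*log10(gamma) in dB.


gamma = (3.8200 - 1) / (3.8200 + 1) = 0.5850622
RL = -20 * log10(0.5850622) = 4.656 dB

4.656 dB


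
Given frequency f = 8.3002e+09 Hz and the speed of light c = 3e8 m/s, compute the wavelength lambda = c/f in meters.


lambda = c / f = 3.0000e+08 / 8.3002e+09 = 0.03614 m

0.03614 m


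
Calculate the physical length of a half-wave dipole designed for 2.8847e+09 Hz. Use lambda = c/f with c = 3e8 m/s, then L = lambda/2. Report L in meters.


lambda = c / f = 3.0000e+08 / 2.8847e+09 = 0.1039969 m
L = lambda / 2 = 0.1039969 / 2 = 0.05200 m

0.05200 m


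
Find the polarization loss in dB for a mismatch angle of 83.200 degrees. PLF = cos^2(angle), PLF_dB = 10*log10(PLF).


PLF_linear = cos^2(83.200 deg) = 0.01401950
PLF_dB = 10 * log10(0.01401950) = -18.53 dB

-18.53 dB


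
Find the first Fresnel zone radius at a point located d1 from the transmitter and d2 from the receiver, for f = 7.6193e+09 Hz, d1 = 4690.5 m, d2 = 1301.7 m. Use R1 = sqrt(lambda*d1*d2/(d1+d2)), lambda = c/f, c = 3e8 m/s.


lambda = c / f = 3.0000e+08 / 7.6193e+09 = 0.03937370 m
R1 = sqrt(0.03937370 * 4690.5 * 1301.7 / (4690.5 + 1301.7)) = 6.334 m

6.334 m


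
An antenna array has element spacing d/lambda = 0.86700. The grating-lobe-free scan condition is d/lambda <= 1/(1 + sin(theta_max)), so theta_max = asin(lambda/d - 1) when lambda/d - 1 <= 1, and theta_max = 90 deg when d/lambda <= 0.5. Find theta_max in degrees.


lambda/d - 1 = 1/0.86700 - 1 = 0.1534025
theta_max = asin(0.1534025) = 8.824 deg

8.824 deg


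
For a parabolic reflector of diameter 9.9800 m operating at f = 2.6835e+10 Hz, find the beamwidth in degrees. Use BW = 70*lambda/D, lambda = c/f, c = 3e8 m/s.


lambda = c / f = 3.0000e+08 / 2.6835e+10 = 0.01117943 m
BW = 70 * 0.01117943 / 9.9800 = 0.07841 deg

0.07841 deg


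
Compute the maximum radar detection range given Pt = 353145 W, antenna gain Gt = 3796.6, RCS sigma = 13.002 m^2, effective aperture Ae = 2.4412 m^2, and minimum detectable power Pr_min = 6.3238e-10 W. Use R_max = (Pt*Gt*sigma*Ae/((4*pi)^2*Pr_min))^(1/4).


R^4 = 353145*3796.6*13.002*2.4412 / ((4*pi)^2 * 6.3238e-10) = 4.261511e+17
R_max = 4.261511e+17^0.25 = 25550 m

25550 m


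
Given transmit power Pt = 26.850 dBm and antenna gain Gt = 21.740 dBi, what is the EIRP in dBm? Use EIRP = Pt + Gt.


EIRP = Pt + Gt = 26.850 + 21.740 = 48.59 dBm

48.59 dBm


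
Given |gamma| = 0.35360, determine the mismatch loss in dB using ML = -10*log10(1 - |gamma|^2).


ML = -10 * log10(1 - 0.35360^2) = -10 * log10(0.87496704) = 0.5801 dB

0.5801 dB


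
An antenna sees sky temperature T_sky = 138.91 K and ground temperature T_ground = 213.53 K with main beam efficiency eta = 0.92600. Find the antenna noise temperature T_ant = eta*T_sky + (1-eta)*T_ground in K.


T_ant = 0.92600 * 138.91 + (1 - 0.92600) * 213.53 = 144.4 K

144.4 K


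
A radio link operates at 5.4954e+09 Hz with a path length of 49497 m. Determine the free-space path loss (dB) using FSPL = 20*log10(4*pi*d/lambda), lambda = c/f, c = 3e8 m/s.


lambda = c / f = 3.0000e+08 / 5.4954e+09 = 0.05459111 m
FSPL = 20 * log10(4*pi*49497/0.05459111) = 141.1 dB

141.1 dB


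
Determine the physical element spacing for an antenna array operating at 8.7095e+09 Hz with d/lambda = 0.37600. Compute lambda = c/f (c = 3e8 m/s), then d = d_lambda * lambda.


lambda = c / f = 3.0000e+08 / 8.7095e+09 = 0.03444515 m
d = 0.37600 * 0.03444515 = 0.01295 m

0.01295 m


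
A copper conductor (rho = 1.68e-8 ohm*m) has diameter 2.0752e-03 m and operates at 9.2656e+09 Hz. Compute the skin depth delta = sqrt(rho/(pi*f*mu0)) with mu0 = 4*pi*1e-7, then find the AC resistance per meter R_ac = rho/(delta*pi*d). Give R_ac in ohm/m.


delta = sqrt(1.68e-8 / (pi * 9.2656e+09 * 4*pi*1e-7)) = 6.777008e-07 m
R_ac = 1.68e-8 / (6.777008e-07 * pi * 2.0752e-03) = 3.802 ohm/m

3.802 ohm/m


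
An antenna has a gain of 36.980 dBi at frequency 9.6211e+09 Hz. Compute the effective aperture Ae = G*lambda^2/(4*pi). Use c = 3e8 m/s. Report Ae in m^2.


lambda = c / f = 3.0000e+08 / 9.6211e+09 = 0.03118147 m
G_linear = 10^(36.980/10) = 4988.845
Ae = G_linear * lambda^2 / (4*pi) = 4988.845 * 0.03118147^2 / (4*pi) = 0.3860 m^2

0.3860 m^2


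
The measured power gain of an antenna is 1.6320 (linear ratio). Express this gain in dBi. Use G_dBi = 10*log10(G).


G_dBi = 10 * log10(1.6320) = 2.127 dBi

2.127 dBi


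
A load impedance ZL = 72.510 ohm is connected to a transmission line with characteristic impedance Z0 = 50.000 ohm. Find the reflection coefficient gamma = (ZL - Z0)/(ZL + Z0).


gamma = (72.510 - 50.000) / (72.510 + 50.000) = 0.1837

0.1837


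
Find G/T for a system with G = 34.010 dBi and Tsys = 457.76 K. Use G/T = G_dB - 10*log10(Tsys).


G/T = 34.010 - 10*log10(457.76) = 34.010 - 26.60638 = 7.404 dB/K

7.404 dB/K


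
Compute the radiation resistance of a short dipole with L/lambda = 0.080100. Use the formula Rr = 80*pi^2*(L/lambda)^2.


Rr = 80 * pi^2 * (0.080100)^2 = 80 * 9.869604 * 6.416010e-03 = 5.066 ohm

5.066 ohm


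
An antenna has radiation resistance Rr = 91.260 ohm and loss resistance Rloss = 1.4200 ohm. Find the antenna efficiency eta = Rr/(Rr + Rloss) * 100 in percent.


eta = 91.260 / (91.260 + 1.4200) * 100 = 98.47%

98.47%


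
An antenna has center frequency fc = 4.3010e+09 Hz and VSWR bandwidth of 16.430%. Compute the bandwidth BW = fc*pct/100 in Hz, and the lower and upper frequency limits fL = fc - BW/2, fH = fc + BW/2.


BW = 4.3010e+09 * 16.430/100 = 7.066543e+08 Hz
fL = 4.3010e+09 - 7.066543e+08/2 = 3.948e+09 Hz
fH = 4.3010e+09 + 7.066543e+08/2 = 4.654e+09 Hz

BW=7.067e+08 Hz, fL=3.948e+09 Hz, fH=4.654e+09 Hz


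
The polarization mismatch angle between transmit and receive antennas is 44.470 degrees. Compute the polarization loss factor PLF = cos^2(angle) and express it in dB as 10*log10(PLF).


PLF_linear = cos^2(44.470 deg) = 0.5092497
PLF_dB = 10 * log10(0.5092497) = -2.931 dB

-2.931 dB


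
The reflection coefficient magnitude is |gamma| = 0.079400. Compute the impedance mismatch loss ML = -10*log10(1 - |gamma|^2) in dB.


ML = -10 * log10(1 - 0.079400^2) = -10 * log10(0.99369564) = 0.02747 dB

0.02747 dB


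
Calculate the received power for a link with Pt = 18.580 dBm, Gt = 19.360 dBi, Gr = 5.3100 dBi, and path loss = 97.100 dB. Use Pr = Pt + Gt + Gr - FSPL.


Pr = 18.580 + 19.360 + 5.3100 - 97.100 = -53.85 dBm

-53.85 dBm


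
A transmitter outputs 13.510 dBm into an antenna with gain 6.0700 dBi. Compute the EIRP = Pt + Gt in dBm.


EIRP = Pt + Gt = 13.510 + 6.0700 = 19.58 dBm

19.58 dBm


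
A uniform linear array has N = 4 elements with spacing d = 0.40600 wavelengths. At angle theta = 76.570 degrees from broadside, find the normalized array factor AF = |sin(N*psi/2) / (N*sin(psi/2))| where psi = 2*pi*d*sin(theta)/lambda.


psi = 2*pi*0.40600*sin(76.570 deg) = 2.481215 rad
AF = |sin(4*2.481215/2) / (4*sin(2.481215/2))| = 0.2561

0.2561


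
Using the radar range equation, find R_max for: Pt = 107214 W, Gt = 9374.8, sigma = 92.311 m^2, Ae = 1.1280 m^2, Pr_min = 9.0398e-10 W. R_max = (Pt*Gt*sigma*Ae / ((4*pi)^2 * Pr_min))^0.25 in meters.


R^4 = 107214*9374.8*92.311*1.1280 / ((4*pi)^2 * 9.0398e-10) = 7.331579e+17
R_max = 7.331579e+17^0.25 = 29262 m

29262 m


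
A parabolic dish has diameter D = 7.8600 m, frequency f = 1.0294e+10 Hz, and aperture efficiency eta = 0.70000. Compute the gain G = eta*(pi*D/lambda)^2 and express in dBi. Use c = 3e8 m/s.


lambda = c / f = 3.0000e+08 / 1.0294e+10 = 0.02914319 m
G_linear = 0.70000 * (pi * 7.8600 / 0.02914319)^2 = 502537.8
G_dBi = 10 * log10(502537.8) = 57.01 dBi

57.01 dBi


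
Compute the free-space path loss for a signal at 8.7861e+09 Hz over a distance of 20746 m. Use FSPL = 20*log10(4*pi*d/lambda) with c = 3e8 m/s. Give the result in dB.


lambda = c / f = 3.0000e+08 / 8.7861e+09 = 0.03414484 m
FSPL = 20 * log10(4*pi*20746/0.03414484) = 137.7 dB

137.7 dB


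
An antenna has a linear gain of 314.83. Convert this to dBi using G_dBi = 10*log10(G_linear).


G_dBi = 10 * log10(314.83) = 24.98 dBi

24.98 dBi


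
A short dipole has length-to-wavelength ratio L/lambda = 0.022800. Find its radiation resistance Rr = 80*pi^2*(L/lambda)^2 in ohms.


Rr = 80 * pi^2 * (0.022800)^2 = 80 * 9.869604 * 5.198400e-04 = 0.4104 ohm

0.4104 ohm


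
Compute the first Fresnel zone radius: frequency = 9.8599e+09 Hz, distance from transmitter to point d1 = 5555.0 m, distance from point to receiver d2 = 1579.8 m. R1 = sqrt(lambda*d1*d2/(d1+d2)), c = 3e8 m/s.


lambda = c / f = 3.0000e+08 / 9.8599e+09 = 0.03042627 m
R1 = sqrt(0.03042627 * 5555.0 * 1579.8 / (5555.0 + 1579.8)) = 6.118 m

6.118 m


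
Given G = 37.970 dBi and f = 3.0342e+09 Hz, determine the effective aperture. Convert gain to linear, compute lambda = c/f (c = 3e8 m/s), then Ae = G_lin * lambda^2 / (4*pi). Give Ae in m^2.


lambda = c / f = 3.0000e+08 / 3.0342e+09 = 0.09887285 m
G_linear = 10^(37.970/10) = 6266.139
Ae = G_linear * lambda^2 / (4*pi) = 6266.139 * 0.09887285^2 / (4*pi) = 4.875 m^2

4.875 m^2


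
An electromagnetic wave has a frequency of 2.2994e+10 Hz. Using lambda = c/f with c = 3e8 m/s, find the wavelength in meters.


lambda = c / f = 3.0000e+08 / 2.2994e+10 = 0.01305 m

0.01305 m


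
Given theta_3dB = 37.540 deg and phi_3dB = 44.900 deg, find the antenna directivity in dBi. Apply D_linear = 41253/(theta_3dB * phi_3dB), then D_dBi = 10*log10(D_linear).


D_linear = 41253 / (37.540 * 44.900) = 24.47456
D_dBi = 10 * log10(24.47456) = 13.89 dBi

13.89 dBi


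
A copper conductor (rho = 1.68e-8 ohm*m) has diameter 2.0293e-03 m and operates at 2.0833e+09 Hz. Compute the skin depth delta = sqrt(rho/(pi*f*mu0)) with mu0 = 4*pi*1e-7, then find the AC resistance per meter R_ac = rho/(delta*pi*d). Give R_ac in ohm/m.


delta = sqrt(1.68e-8 / (pi * 2.0833e+09 * 4*pi*1e-7)) = 1.429219e-06 m
R_ac = 1.68e-8 / (1.429219e-06 * pi * 2.0293e-03) = 1.844 ohm/m

1.844 ohm/m


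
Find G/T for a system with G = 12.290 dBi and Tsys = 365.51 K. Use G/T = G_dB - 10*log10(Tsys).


G/T = 12.290 - 10*log10(365.51) = 12.290 - 25.62899 = -13.34 dB/K

-13.34 dB/K


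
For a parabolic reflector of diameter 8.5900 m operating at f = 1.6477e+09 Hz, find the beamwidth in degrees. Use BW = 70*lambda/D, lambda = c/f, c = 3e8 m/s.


lambda = c / f = 3.0000e+08 / 1.6477e+09 = 0.1820720 m
BW = 70 * 0.1820720 / 8.5900 = 1.484 deg

1.484 deg


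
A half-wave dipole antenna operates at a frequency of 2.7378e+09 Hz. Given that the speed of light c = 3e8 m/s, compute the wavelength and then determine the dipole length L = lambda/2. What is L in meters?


lambda = c / f = 3.0000e+08 / 2.7378e+09 = 0.1095770 m
L = lambda / 2 = 0.1095770 / 2 = 0.05479 m

0.05479 m


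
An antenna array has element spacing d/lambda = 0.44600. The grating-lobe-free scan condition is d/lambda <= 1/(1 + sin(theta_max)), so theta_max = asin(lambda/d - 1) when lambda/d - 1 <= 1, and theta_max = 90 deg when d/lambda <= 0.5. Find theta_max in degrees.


lambda/d - 1 = 1/0.44600 - 1 = 1.242152 >= 1
d/lambda <= 0.5, so the array can scan to endfire without grating lobes: theta_max = 90 deg

90 deg


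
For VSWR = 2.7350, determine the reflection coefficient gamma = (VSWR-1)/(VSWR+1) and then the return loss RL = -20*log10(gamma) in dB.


gamma = (2.7350 - 1) / (2.7350 + 1) = 0.4645248
RL = -20 * log10(0.4645248) = 6.660 dB

6.660 dB


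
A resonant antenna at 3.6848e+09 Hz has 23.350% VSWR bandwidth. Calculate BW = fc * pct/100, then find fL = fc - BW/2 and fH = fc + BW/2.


BW = 3.6848e+09 * 23.350/100 = 8.604008e+08 Hz
fL = 3.6848e+09 - 8.604008e+08/2 = 3.255e+09 Hz
fH = 3.6848e+09 + 8.604008e+08/2 = 4.115e+09 Hz

BW=8.604e+08 Hz, fL=3.255e+09 Hz, fH=4.115e+09 Hz


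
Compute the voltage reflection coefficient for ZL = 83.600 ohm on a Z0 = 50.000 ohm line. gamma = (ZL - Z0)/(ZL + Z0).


gamma = (83.600 - 50.000) / (83.600 + 50.000) = 0.2515

0.2515


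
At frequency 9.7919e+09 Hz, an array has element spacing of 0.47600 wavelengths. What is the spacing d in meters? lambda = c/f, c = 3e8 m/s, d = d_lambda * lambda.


lambda = c / f = 3.0000e+08 / 9.7919e+09 = 0.03063757 m
d = 0.47600 * 0.03063757 = 0.01458 m

0.01458 m


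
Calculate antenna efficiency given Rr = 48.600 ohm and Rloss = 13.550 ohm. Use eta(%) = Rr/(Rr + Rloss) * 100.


eta = 48.600 / (48.600 + 13.550) * 100 = 78.20%

78.20%


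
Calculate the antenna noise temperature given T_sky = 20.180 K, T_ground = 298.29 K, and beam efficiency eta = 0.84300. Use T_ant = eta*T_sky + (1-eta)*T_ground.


T_ant = 0.84300 * 20.180 + (1 - 0.84300) * 298.29 = 63.84 K

63.84 K


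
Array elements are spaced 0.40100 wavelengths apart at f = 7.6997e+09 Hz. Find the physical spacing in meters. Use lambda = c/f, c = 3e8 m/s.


lambda = c / f = 3.0000e+08 / 7.6997e+09 = 0.03896256 m
d = 0.40100 * 0.03896256 = 0.01562 m

0.01562 m


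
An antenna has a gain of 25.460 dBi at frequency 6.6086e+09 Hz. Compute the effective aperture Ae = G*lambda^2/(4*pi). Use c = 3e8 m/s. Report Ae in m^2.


lambda = c / f = 3.0000e+08 / 6.6086e+09 = 0.04539539 m
G_linear = 10^(25.460/10) = 351.5604
Ae = G_linear * lambda^2 / (4*pi) = 351.5604 * 0.04539539^2 / (4*pi) = 0.05765 m^2

0.05765 m^2


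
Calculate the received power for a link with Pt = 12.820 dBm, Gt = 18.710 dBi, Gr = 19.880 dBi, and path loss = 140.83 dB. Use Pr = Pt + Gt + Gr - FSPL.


Pr = 12.820 + 18.710 + 19.880 - 140.83 = -89.42 dBm

-89.42 dBm


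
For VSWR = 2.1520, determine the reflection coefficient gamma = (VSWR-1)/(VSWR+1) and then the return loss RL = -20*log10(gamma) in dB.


gamma = (2.1520 - 1) / (2.1520 + 1) = 0.3654822
RL = -20 * log10(0.3654822) = 8.743 dB

8.743 dB


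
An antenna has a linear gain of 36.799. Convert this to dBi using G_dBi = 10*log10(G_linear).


G_dBi = 10 * log10(36.799) = 15.66 dBi

15.66 dBi


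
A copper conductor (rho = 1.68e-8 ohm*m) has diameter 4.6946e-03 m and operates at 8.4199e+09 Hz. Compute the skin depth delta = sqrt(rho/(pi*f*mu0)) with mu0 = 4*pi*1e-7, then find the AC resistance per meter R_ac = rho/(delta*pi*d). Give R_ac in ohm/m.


delta = sqrt(1.68e-8 / (pi * 8.4199e+09 * 4*pi*1e-7)) = 7.109209e-07 m
R_ac = 1.68e-8 / (7.109209e-07 * pi * 4.6946e-03) = 1.602 ohm/m

1.602 ohm/m


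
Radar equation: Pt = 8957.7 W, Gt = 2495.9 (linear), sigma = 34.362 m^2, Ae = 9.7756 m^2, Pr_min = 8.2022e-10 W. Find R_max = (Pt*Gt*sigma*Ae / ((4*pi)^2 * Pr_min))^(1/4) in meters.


R^4 = 8957.7*2495.9*34.362*9.7756 / ((4*pi)^2 * 8.2022e-10) = 5.798230e+16
R_max = 5.798230e+16^0.25 = 15518 m

15518 m


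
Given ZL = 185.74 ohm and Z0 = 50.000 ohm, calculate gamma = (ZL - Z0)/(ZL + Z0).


gamma = (185.74 - 50.000) / (185.74 + 50.000) = 0.5758

0.5758


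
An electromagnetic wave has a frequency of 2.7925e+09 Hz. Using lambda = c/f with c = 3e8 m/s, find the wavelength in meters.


lambda = c / f = 3.0000e+08 / 2.7925e+09 = 0.1074 m

0.1074 m


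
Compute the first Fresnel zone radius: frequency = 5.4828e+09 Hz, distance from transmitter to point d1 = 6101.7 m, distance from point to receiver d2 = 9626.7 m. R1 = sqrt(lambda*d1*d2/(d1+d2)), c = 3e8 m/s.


lambda = c / f = 3.0000e+08 / 5.4828e+09 = 0.05471657 m
R1 = sqrt(0.05471657 * 6101.7 * 9626.7 / (6101.7 + 9626.7)) = 14.29 m

14.29 m


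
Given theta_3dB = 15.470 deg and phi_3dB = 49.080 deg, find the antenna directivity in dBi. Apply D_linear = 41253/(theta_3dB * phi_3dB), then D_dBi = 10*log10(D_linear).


D_linear = 41253 / (15.470 * 49.080) = 54.33262
D_dBi = 10 * log10(54.33262) = 17.35 dBi

17.35 dBi


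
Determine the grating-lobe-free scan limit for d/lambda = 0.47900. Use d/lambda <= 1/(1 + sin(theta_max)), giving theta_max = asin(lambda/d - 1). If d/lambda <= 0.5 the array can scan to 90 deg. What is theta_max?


lambda/d - 1 = 1/0.47900 - 1 = 1.087683 >= 1
d/lambda <= 0.5, so the array can scan to endfire without grating lobes: theta_max = 90 deg

90 deg


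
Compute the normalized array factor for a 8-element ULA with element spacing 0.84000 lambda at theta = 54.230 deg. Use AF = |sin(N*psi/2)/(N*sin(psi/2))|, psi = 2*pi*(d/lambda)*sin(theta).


psi = 2*pi*0.84000*sin(54.230 deg) = 4.282310 rad
AF = |sin(8*4.282310/2) / (8*sin(4.282310/2))| = 0.1469

0.1469


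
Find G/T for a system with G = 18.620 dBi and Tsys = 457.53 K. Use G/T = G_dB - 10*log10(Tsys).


G/T = 18.620 - 10*log10(457.53) = 18.620 - 26.60420 = -7.984 dB/K

-7.984 dB/K


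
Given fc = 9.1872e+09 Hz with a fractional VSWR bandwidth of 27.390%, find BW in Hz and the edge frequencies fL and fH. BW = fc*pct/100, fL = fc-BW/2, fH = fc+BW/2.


BW = 9.1872e+09 * 27.390/100 = 2.516374e+09 Hz
fL = 9.1872e+09 - 2.516374e+09/2 = 7.929e+09 Hz
fH = 9.1872e+09 + 2.516374e+09/2 = 1.045e+10 Hz

BW=2.516e+09 Hz, fL=7.929e+09 Hz, fH=1.045e+10 Hz


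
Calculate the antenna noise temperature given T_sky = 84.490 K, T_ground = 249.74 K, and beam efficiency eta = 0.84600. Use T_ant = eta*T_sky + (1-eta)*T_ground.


T_ant = 0.84600 * 84.490 + (1 - 0.84600) * 249.74 = 109.9 K

109.9 K


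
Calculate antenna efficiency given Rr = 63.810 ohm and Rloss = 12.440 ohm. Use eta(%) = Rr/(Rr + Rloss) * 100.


eta = 63.810 / (63.810 + 12.440) * 100 = 83.69%

83.69%


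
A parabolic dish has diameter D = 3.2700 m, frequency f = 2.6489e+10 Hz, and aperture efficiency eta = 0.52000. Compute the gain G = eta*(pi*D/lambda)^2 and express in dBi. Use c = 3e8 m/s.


lambda = c / f = 3.0000e+08 / 2.6489e+10 = 0.01132546 m
G_linear = 0.52000 * (pi * 3.2700 / 0.01132546)^2 = 427845.4
G_dBi = 10 * log10(427845.4) = 56.31 dBi

56.31 dBi


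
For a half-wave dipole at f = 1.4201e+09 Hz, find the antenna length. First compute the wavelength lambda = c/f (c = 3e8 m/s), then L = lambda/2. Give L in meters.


lambda = c / f = 3.0000e+08 / 1.4201e+09 = 0.2112527 m
L = lambda / 2 = 0.2112527 / 2 = 0.1056 m

0.1056 m


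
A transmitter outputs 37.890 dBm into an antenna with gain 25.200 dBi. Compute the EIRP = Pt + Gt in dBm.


EIRP = Pt + Gt = 37.890 + 25.200 = 63.09 dBm

63.09 dBm


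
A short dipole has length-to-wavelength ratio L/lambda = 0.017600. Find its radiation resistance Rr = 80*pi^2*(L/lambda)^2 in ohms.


Rr = 80 * pi^2 * (0.017600)^2 = 80 * 9.869604 * 3.097600e-04 = 0.2446 ohm

0.2446 ohm


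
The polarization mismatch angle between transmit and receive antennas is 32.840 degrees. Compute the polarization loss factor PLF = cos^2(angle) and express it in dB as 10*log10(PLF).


PLF_linear = cos^2(32.840 deg) = 0.7059162
PLF_dB = 10 * log10(0.7059162) = -1.512 dB

-1.512 dB


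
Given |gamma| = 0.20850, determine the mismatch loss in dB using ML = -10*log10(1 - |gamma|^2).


ML = -10 * log10(1 - 0.20850^2) = -10 * log10(0.95652775) = 0.1930 dB

0.1930 dB


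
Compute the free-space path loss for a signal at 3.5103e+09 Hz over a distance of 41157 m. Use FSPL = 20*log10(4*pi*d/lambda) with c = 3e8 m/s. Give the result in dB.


lambda = c / f = 3.0000e+08 / 3.5103e+09 = 0.08546278 m
FSPL = 20 * log10(4*pi*41157/0.08546278) = 135.6 dB

135.6 dB


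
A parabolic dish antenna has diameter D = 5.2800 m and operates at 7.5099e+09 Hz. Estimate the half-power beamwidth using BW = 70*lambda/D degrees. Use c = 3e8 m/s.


lambda = c / f = 3.0000e+08 / 7.5099e+09 = 0.03994727 m
BW = 70 * 0.03994727 / 5.2800 = 0.5296 deg

0.5296 deg


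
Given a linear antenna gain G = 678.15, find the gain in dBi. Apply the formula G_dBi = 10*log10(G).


G_dBi = 10 * log10(678.15) = 28.31 dBi

28.31 dBi


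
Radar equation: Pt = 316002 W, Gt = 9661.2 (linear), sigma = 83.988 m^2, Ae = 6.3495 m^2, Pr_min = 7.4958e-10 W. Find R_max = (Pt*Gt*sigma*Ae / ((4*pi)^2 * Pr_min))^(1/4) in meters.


R^4 = 316002*9661.2*83.988*6.3495 / ((4*pi)^2 * 7.4958e-10) = 1.375435e+19
R_max = 1.375435e+19^0.25 = 60899 m

60899 m


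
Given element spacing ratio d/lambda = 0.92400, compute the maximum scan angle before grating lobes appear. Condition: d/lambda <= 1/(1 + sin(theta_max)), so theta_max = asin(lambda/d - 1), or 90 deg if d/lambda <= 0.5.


lambda/d - 1 = 1/0.92400 - 1 = 0.08225108
theta_max = asin(0.08225108) = 4.718 deg

4.718 deg


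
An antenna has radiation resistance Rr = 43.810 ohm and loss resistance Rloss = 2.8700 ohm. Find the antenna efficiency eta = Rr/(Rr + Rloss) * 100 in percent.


eta = 43.810 / (43.810 + 2.8700) * 100 = 93.85%

93.85%


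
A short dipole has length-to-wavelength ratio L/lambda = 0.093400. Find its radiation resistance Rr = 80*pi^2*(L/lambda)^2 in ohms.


Rr = 80 * pi^2 * (0.093400)^2 = 80 * 9.869604 * 8.723560e-03 = 6.888 ohm

6.888 ohm


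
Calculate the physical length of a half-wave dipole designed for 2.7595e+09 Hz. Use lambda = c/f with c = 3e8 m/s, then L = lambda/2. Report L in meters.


lambda = c / f = 3.0000e+08 / 2.7595e+09 = 0.1087153 m
L = lambda / 2 = 0.1087153 / 2 = 0.05436 m

0.05436 m


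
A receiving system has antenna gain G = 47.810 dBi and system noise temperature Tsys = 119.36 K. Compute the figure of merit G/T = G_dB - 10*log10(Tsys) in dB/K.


G/T = 47.810 - 10*log10(119.36) = 47.810 - 20.76859 = 27.04 dB/K

27.04 dB/K


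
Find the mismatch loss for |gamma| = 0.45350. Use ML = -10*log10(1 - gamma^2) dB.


ML = -10 * log10(1 - 0.45350^2) = -10 * log10(0.79433775) = 0.9999 dB

0.9999 dB


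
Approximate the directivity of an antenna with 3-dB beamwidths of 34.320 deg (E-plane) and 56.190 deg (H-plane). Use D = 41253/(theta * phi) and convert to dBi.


D_linear = 41253 / (34.320 * 56.190) = 21.39189
D_dBi = 10 * log10(21.39189) = 13.30 dBi

13.30 dBi


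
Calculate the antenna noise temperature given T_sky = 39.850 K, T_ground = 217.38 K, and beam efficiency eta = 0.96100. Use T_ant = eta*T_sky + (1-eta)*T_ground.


T_ant = 0.96100 * 39.850 + (1 - 0.96100) * 217.38 = 46.77 K

46.77 K


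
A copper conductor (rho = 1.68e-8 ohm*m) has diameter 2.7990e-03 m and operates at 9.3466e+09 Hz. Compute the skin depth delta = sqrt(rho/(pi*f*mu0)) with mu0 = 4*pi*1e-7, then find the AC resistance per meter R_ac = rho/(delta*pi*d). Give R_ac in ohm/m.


delta = sqrt(1.68e-8 / (pi * 9.3466e+09 * 4*pi*1e-7)) = 6.747578e-07 m
R_ac = 1.68e-8 / (6.747578e-07 * pi * 2.7990e-03) = 2.831 ohm/m

2.831 ohm/m


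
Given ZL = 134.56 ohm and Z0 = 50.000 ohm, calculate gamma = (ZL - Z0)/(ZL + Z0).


gamma = (134.56 - 50.000) / (134.56 + 50.000) = 0.4582

0.4582


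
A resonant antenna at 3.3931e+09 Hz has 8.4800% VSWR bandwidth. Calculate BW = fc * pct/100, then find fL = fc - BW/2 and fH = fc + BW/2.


BW = 3.3931e+09 * 8.4800/100 = 2.877349e+08 Hz
fL = 3.3931e+09 - 2.877349e+08/2 = 3.249e+09 Hz
fH = 3.3931e+09 + 2.877349e+08/2 = 3.537e+09 Hz

BW=2.877e+08 Hz, fL=3.249e+09 Hz, fH=3.537e+09 Hz


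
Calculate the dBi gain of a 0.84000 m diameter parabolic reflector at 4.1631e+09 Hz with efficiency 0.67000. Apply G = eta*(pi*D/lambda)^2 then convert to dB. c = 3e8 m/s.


lambda = c / f = 3.0000e+08 / 4.1631e+09 = 0.07206168 m
G_linear = 0.67000 * (pi * 0.84000 / 0.07206168)^2 = 898.5130
G_dBi = 10 * log10(898.5130) = 29.54 dBi

29.54 dBi


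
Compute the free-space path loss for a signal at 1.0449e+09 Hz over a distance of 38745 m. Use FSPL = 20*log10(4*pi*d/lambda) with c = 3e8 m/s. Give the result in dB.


lambda = c / f = 3.0000e+08 / 1.0449e+09 = 0.2871088 m
FSPL = 20 * log10(4*pi*38745/0.2871088) = 124.6 dB

124.6 dB


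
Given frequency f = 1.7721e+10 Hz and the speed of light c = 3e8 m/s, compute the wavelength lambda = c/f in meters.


lambda = c / f = 3.0000e+08 / 1.7721e+10 = 0.01693 m

0.01693 m


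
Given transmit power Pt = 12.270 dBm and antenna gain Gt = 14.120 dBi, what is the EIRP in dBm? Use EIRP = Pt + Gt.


EIRP = Pt + Gt = 12.270 + 14.120 = 26.39 dBm

26.39 dBm


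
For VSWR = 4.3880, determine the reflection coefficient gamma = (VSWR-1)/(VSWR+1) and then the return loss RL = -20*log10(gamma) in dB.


gamma = (4.3880 - 1) / (4.3880 + 1) = 0.6288048
RL = -20 * log10(0.6288048) = 4.030 dB

4.030 dB


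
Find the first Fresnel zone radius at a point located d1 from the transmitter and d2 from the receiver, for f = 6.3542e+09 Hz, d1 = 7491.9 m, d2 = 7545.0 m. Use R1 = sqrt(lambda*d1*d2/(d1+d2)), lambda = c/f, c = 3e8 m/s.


lambda = c / f = 3.0000e+08 / 6.3542e+09 = 0.04721287 m
R1 = sqrt(0.04721287 * 7491.9 * 7545.0 / (7491.9 + 7545.0)) = 13.32 m

13.32 m


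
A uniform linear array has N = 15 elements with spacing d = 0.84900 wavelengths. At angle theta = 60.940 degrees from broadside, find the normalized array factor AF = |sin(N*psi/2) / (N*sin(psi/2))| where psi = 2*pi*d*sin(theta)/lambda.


psi = 2*pi*0.84900*sin(60.940 deg) = 4.662882 rad
AF = |sin(15*4.662882/2) / (15*sin(4.662882/2))| = 0.03703

0.03703


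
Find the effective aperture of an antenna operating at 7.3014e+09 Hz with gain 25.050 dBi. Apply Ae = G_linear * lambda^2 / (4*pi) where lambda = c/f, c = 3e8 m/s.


lambda = c / f = 3.0000e+08 / 7.3014e+09 = 0.04108801 m
G_linear = 10^(25.050/10) = 319.8895
Ae = G_linear * lambda^2 / (4*pi) = 319.8895 * 0.04108801^2 / (4*pi) = 0.04298 m^2

0.04298 m^2


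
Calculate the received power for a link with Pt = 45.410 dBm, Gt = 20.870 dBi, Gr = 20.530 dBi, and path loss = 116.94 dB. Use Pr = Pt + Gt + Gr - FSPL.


Pr = 45.410 + 20.870 + 20.530 - 116.94 = -30.13 dBm

-30.13 dBm


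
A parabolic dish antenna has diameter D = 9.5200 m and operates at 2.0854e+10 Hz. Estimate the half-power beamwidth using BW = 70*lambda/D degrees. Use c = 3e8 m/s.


lambda = c / f = 3.0000e+08 / 2.0854e+10 = 0.01438573 m
BW = 70 * 0.01438573 / 9.5200 = 0.1058 deg

0.1058 deg


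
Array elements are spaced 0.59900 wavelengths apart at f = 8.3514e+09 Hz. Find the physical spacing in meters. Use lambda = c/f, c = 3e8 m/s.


lambda = c / f = 3.0000e+08 / 8.3514e+09 = 0.03592212 m
d = 0.59900 * 0.03592212 = 0.02152 m

0.02152 m


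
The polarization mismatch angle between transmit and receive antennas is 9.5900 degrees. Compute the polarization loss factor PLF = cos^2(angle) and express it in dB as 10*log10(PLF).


PLF_linear = cos^2(9.5900 deg) = 0.9722456
PLF_dB = 10 * log10(0.9722456) = -0.1222 dB

-0.1222 dB


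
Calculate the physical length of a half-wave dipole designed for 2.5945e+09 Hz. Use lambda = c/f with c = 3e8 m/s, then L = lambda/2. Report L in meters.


lambda = c / f = 3.0000e+08 / 2.5945e+09 = 0.1156292 m
L = lambda / 2 = 0.1156292 / 2 = 0.05781 m

0.05781 m


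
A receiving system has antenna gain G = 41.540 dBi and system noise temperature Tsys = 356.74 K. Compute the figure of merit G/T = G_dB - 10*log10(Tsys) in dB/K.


G/T = 41.540 - 10*log10(356.74) = 41.540 - 25.52352 = 16.02 dB/K

16.02 dB/K


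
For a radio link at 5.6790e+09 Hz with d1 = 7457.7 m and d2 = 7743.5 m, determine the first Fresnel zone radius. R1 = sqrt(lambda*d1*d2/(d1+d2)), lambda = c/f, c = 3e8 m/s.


lambda = c / f = 3.0000e+08 / 5.6790e+09 = 0.05282620 m
R1 = sqrt(0.05282620 * 7457.7 * 7743.5 / (7457.7 + 7743.5)) = 14.17 m

14.17 m


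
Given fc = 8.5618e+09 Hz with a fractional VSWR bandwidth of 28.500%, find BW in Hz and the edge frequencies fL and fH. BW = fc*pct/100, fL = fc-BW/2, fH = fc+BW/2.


BW = 8.5618e+09 * 28.500/100 = 2.440113e+09 Hz
fL = 8.5618e+09 - 2.440113e+09/2 = 7.342e+09 Hz
fH = 8.5618e+09 + 2.440113e+09/2 = 9.782e+09 Hz

BW=2.440e+09 Hz, fL=7.342e+09 Hz, fH=9.782e+09 Hz


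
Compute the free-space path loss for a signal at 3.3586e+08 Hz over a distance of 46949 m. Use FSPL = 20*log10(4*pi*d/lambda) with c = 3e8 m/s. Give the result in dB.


lambda = c / f = 3.0000e+08 / 3.3586e+08 = 0.8932293 m
FSPL = 20 * log10(4*pi*46949/0.8932293) = 116.4 dB

116.4 dB


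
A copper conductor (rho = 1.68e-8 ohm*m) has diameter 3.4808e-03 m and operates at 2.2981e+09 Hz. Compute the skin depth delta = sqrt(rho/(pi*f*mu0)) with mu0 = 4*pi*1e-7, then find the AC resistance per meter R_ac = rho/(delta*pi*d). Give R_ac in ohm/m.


delta = sqrt(1.68e-8 / (pi * 2.2981e+09 * 4*pi*1e-7)) = 1.360787e-06 m
R_ac = 1.68e-8 / (1.360787e-06 * pi * 3.4808e-03) = 1.129 ohm/m

1.129 ohm/m


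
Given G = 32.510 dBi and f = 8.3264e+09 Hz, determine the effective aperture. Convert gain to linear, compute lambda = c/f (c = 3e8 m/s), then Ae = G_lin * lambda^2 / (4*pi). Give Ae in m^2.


lambda = c / f = 3.0000e+08 / 8.3264e+09 = 0.03602998 m
G_linear = 10^(32.510/10) = 1782.379
Ae = G_linear * lambda^2 / (4*pi) = 1782.379 * 0.03602998^2 / (4*pi) = 0.1841 m^2

0.1841 m^2


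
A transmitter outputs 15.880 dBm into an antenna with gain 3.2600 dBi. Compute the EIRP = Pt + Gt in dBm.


EIRP = Pt + Gt = 15.880 + 3.2600 = 19.14 dBm

19.14 dBm


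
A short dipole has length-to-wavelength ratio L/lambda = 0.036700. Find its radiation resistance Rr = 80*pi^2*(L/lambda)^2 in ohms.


Rr = 80 * pi^2 * (0.036700)^2 = 80 * 9.869604 * 1.346890e-03 = 1.063 ohm

1.063 ohm


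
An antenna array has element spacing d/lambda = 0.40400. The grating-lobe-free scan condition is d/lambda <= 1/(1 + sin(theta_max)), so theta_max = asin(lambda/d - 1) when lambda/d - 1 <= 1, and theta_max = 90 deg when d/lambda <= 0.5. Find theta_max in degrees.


lambda/d - 1 = 1/0.40400 - 1 = 1.475248 >= 1
d/lambda <= 0.5, so the array can scan to endfire without grating lobes: theta_max = 90 deg

90 deg


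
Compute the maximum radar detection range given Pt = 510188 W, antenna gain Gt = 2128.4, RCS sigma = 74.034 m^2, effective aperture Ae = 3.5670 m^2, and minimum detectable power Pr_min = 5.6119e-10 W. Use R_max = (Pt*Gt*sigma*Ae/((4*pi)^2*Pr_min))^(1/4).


R^4 = 510188*2128.4*74.034*3.5670 / ((4*pi)^2 * 5.6119e-10) = 3.235848e+18
R_max = 3.235848e+18^0.25 = 42413 m

42413 m


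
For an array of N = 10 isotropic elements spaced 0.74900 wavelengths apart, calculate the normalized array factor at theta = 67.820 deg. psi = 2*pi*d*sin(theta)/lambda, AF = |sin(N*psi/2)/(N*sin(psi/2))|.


psi = 2*pi*0.74900*sin(67.820 deg) = 4.357865 rad
AF = |sin(10*4.357865/2) / (10*sin(4.357865/2))| = 0.02442

0.02442


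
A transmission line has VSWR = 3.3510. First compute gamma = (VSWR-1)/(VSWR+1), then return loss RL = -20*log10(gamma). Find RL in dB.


gamma = (3.3510 - 1) / (3.3510 + 1) = 0.5403356
RL = -20 * log10(0.5403356) = 5.347 dB

5.347 dB


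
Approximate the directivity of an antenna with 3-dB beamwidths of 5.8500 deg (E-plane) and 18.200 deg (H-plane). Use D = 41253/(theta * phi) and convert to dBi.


D_linear = 41253 / (5.8500 * 18.200) = 387.4613
D_dBi = 10 * log10(387.4613) = 25.88 dBi

25.88 dBi


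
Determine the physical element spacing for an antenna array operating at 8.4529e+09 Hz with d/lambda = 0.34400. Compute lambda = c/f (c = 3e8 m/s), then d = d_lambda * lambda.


lambda = c / f = 3.0000e+08 / 8.4529e+09 = 0.03549078 m
d = 0.34400 * 0.03549078 = 0.01221 m

0.01221 m


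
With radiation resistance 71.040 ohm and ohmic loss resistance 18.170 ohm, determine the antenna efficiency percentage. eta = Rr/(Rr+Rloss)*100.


eta = 71.040 / (71.040 + 18.170) * 100 = 79.63%

79.63%


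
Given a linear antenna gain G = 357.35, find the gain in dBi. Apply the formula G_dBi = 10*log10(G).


G_dBi = 10 * log10(357.35) = 25.53 dBi

25.53 dBi


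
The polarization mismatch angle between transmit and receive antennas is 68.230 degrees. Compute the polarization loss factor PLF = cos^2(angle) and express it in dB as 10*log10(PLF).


PLF_linear = cos^2(68.230 deg) = 0.1375532
PLF_dB = 10 * log10(0.1375532) = -8.615 dB

-8.615 dB


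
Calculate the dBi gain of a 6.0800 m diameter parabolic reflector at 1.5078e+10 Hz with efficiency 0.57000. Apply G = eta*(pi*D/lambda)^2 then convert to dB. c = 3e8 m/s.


lambda = c / f = 3.0000e+08 / 1.5078e+10 = 0.01989654 m
G_linear = 0.57000 * (pi * 6.0800 / 0.01989654)^2 = 525323.3
G_dBi = 10 * log10(525323.3) = 57.20 dBi

57.20 dBi


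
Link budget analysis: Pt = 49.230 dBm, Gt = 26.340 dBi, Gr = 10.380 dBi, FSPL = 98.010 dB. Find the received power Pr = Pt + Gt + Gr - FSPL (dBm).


Pr = 49.230 + 26.340 + 10.380 - 98.010 = -12.06 dBm

-12.06 dBm


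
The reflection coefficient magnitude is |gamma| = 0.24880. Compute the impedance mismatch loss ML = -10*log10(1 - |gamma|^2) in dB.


ML = -10 * log10(1 - 0.24880^2) = -10 * log10(0.93809856) = 0.2775 dB

0.2775 dB


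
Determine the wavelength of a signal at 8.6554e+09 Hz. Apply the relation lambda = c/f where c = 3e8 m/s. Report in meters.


lambda = c / f = 3.0000e+08 / 8.6554e+09 = 0.03466 m

0.03466 m


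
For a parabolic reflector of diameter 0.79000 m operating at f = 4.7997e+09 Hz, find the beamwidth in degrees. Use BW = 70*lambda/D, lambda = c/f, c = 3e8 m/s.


lambda = c / f = 3.0000e+08 / 4.7997e+09 = 0.06250391 m
BW = 70 * 0.06250391 / 0.79000 = 5.538 deg

5.538 deg


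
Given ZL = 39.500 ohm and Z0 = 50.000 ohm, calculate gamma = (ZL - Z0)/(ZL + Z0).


gamma = (39.500 - 50.000) / (39.500 + 50.000) = -0.1173

-0.1173


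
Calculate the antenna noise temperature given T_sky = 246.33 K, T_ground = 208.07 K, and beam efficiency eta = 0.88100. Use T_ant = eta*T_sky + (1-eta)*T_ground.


T_ant = 0.88100 * 246.33 + (1 - 0.88100) * 208.07 = 241.8 K

241.8 K


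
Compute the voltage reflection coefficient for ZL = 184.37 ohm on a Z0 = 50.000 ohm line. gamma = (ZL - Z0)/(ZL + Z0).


gamma = (184.37 - 50.000) / (184.37 + 50.000) = 0.5733

0.5733


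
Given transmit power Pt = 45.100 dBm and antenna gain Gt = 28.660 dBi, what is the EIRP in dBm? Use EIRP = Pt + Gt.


EIRP = Pt + Gt = 45.100 + 28.660 = 73.76 dBm

73.76 dBm


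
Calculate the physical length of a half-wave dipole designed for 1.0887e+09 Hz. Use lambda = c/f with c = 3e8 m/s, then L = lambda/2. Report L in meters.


lambda = c / f = 3.0000e+08 / 1.0887e+09 = 0.2755580 m
L = lambda / 2 = 0.2755580 / 2 = 0.1378 m

0.1378 m
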